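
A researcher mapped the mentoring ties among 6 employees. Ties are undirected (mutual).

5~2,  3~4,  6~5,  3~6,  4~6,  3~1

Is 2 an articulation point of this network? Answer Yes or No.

No

Even without 2, every remaining node can still reach every other (the residual graph is connected), so 2 is not a cut vertex.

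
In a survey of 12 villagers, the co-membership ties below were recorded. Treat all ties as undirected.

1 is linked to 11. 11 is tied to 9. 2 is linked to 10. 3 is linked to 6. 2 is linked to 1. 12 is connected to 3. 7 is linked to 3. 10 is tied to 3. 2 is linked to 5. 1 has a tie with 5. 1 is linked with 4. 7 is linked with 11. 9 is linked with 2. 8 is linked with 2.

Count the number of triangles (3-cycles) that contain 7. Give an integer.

0

7's neighbors are 3 and 11, but none of them are tied to each other, so no triangle contains 7.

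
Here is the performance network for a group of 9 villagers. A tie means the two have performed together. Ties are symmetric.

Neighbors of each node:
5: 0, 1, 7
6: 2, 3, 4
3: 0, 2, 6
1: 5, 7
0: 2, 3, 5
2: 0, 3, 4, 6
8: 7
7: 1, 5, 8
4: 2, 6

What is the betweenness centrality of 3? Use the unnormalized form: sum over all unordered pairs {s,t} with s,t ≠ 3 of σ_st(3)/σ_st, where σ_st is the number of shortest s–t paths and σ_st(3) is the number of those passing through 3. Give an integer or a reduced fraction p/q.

5/2

Pairs whose geodesics pass through 3 — 6–0: 1/2; 6–1: 1/2; 6–5: 1/2; 6–7: 1/2; 6–8: 1/2.
All other pairs contribute 0.
Summing the contributions gives betweenness(3) = 5/2.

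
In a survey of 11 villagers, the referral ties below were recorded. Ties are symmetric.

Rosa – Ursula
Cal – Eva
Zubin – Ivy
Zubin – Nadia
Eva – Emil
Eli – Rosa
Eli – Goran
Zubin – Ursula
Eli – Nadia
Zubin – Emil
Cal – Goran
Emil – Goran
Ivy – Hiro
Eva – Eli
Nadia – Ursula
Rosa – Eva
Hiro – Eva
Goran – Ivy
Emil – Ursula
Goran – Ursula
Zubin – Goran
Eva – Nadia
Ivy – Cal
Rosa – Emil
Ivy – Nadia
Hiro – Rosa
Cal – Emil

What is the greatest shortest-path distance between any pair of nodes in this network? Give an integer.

2

Eccentricity of each node (its greatest distance to any other): Cal:2, Eli:2, Emil:2, Eva:2, Goran:2, Hiro:2, Ivy:2, Nadia:2, Rosa:2, Ursula:2, Zubin:2.
The maximum eccentricity is 2, realized for instance by the pair Ivy–Eli via Ivy – Goran – Eli. So the diameter is 2.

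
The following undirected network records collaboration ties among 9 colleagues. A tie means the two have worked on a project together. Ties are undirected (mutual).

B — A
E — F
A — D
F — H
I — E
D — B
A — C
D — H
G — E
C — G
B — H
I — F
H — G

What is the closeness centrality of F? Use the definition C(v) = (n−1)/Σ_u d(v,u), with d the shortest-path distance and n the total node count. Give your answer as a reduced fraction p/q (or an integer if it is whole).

8/15

Distances from F: A:3, B:2, C:3, D:2, E:1, G:2, H:1, I:1. Sum = 15.
n = 9, so closeness = 8/15.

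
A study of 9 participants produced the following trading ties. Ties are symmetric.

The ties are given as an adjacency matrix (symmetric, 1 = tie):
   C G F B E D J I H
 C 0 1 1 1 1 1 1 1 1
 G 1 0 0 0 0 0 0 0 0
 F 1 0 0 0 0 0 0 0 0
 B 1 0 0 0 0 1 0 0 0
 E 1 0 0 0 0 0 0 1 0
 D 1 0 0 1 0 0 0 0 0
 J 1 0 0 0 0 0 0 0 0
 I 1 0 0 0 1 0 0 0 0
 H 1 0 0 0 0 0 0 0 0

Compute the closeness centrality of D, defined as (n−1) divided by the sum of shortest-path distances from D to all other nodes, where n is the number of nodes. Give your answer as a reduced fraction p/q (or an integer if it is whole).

4/7

Distances from D: B:1, C:1, E:2, F:2, G:2, H:2, I:2, J:2. Sum = 14.
n = 9, so closeness = 8/14 = 4/7.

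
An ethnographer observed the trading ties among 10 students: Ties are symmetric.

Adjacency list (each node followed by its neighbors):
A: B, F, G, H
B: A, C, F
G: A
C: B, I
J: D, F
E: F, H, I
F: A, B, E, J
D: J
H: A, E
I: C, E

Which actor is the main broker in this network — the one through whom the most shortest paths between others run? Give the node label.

Unnormalized betweenness of each node: A:11, B:37/6, C:5/3, D:0, E:22/3, F:50/3, G:0, H:5/3, I:3/2, J:8.
F has the largest value, 50/3, making it the main broker — the node through which the most shortest paths run.

F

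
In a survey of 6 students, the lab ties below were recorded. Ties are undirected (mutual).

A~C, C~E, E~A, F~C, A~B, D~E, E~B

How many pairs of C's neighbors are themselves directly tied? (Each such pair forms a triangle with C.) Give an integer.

C's neighbors: A, E, and F.
Neighbor pairs that are themselves tied: C–A–E. Each forms one triangle with C, for 1 in total.

1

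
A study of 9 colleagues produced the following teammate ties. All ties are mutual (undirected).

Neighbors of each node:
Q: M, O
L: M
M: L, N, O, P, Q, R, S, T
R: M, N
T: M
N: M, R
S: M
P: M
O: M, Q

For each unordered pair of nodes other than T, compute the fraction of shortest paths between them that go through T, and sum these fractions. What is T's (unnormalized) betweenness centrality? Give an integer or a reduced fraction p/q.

No shortest path between any pair of other nodes passes through T.
Summing the contributions gives betweenness(T) = 0.

0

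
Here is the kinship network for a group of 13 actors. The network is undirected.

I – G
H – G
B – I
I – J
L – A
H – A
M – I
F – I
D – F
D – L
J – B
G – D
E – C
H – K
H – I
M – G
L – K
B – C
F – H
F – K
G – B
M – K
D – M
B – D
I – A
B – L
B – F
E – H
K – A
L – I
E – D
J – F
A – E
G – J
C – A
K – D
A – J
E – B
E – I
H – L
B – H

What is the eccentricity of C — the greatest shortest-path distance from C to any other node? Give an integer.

3

Distances from C: A:1, B:1, D:2, E:1, F:2, G:2, H:2, I:2, J:2, K:2, L:2, M:3.
The largest is 3 (to M), so the eccentricity of C is 3.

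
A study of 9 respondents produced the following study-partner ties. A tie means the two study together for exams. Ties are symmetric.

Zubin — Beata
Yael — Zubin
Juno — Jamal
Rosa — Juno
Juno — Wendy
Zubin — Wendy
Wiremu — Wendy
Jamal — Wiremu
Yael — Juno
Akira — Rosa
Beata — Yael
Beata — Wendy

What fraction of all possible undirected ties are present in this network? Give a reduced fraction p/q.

1/3

There are 12 edges and 9 nodes, so the maximum possible is C(9,2) = 36.
Density = 12/36 = 1/3.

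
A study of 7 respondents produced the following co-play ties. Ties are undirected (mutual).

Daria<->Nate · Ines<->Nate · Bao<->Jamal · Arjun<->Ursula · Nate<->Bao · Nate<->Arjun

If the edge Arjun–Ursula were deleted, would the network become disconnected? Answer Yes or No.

Without the Arjun–Ursula edge there is no alternate route between Arjun and Ursula, so the network disconnects. It is a bridge.

Yes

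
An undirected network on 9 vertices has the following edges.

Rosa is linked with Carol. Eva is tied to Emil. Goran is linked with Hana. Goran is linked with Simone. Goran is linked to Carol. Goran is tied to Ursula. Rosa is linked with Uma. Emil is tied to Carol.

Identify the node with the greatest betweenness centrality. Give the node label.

Carol

Unnormalized betweenness of each node: Carol:20, Emil:7, Eva:0, Goran:18, Hana:0, Rosa:7, Simone:0, Uma:0, Ursula:0.
Carol has the largest value, 20, making it the main broker — the node through which the most shortest paths run.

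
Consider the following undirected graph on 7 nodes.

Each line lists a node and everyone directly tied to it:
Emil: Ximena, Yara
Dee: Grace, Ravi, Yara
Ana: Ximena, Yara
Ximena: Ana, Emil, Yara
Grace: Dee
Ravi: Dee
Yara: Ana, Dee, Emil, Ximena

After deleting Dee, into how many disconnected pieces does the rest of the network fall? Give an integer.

Without Dee, the remaining ties split the others into: {Ana, Emil, Ximena, Yara}; {Ravi}; {Grace}.
That's 3 separate components.

3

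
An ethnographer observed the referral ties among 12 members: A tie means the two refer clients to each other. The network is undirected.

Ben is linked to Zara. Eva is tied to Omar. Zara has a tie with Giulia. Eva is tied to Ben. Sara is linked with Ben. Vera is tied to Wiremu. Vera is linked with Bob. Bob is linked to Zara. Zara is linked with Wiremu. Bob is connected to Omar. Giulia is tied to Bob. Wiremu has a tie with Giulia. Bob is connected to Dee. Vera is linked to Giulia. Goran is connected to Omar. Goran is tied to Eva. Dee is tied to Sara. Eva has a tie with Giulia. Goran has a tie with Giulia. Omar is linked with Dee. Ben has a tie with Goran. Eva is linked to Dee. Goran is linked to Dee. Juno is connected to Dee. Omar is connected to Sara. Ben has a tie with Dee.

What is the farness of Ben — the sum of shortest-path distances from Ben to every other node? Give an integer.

18

Distances from Ben: Bob:2, Dee:1, Eva:1, Giulia:2, Goran:1, Juno:2, Omar:2, Sara:1, Vera:3, Wiremu:2, Zara:1.
Sum = 2 + 1 + 1 + 2 + 1 + 2 + 2 + 1 + 3 + 2 + 1 = 18.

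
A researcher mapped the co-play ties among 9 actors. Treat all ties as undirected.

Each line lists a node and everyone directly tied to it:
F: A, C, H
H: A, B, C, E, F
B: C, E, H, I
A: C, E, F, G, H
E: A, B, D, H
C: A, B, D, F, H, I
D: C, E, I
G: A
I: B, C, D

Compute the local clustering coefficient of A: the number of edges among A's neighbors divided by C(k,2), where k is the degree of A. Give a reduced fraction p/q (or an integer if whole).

2/5

A's neighbors: C, E, F, G, and H (k = 5).
Possible neighbor pairs: C(5,2) = 10. Edges among them: C–F, C–H, E–H, F–H → e = 4.
Clustering(A) = 4/10 = 2/5.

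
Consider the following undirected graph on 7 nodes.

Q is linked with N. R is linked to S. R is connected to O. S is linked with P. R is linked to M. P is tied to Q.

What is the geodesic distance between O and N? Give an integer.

5

One shortest route is O – R – S – P – Q – N, which uses 5 edges, and at distance 4 from O we only reach {Q}, which does not include N. So d(O,N) = 5.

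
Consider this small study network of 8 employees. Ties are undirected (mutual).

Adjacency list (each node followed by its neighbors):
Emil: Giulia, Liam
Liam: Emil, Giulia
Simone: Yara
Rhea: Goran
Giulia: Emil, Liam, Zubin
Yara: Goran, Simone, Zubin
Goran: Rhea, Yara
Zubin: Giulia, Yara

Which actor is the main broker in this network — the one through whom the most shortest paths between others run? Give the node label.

Yara

Unnormalized betweenness of each node: Emil:0, Giulia:10, Goran:6, Liam:0, Rhea:0, Simone:0, Yara:14, Zubin:12.
Yara has the largest value, 14, making it the main broker — the node through which the most shortest paths run.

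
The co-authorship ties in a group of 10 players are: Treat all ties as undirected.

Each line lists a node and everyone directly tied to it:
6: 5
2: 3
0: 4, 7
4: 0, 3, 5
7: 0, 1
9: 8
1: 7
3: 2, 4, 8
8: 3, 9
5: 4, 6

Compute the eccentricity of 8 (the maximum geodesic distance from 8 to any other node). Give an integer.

5

Distances from 8: 0:3, 1:5, 2:2, 3:1, 4:2, 5:3, 6:4, 7:4, 9:1.
The largest is 5 (to 1), so the eccentricity of 8 is 5.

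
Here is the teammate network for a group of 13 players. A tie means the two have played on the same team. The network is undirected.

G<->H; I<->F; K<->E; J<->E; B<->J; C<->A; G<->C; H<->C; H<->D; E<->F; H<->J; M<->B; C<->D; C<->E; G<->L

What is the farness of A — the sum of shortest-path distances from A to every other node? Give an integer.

Distances from A: B:4, C:1, D:2, E:2, F:3, G:2, H:2, I:4, J:3, K:3, L:3, M:5.
Sum = 4 + 1 + 2 + 2 + 3 + 2 + 2 + 4 + 3 + 3 + 3 + 5 = 34.

34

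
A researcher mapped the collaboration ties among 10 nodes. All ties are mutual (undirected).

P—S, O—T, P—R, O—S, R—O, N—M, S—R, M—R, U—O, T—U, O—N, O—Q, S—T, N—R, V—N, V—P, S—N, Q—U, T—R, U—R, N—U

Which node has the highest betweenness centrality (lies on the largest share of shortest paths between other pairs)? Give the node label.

Unnormalized betweenness of each node: M:0, N:95/12, O:29/6, P:4/3, Q:0, R:47/6, S:9/4, T:1/4, U:13/4, V:1/3.
N has the largest value, 95/12, making it the main broker — the node through which the most shortest paths run.

N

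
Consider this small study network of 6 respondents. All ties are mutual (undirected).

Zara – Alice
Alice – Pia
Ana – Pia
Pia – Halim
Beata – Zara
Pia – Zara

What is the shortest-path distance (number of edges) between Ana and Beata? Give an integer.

3

One shortest route is Ana – Pia – Zara – Beata, which uses 3 edges, and at distance 2 from Ana we only reach {Alice, Halim, Zara}, which does not include Beata. So d(Ana,Beata) = 3.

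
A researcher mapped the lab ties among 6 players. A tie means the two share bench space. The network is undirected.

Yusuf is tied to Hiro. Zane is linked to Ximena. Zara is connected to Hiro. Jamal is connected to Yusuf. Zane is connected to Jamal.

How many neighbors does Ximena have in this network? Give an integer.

Ximena is directly tied to Zane. That is 1 neighbor, so the degree of Ximena is 1.

1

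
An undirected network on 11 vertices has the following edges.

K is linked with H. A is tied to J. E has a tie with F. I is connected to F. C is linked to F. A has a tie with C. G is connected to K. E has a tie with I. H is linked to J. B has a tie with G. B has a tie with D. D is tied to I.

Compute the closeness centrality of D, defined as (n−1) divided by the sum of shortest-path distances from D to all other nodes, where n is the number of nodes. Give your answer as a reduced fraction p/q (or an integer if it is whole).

Distances from D: A:4, B:1, C:3, E:2, F:2, G:2, H:4, I:1, J:5, K:3. Sum = 27.
n = 11, so closeness = 10/27.

10/27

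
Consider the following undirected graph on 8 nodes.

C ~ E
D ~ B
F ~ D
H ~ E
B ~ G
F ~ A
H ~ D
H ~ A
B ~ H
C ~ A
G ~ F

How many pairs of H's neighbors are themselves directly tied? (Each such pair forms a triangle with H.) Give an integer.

H's neighbors: A, B, D, and E.
Neighbor pairs that are themselves tied: H–B–D. Each forms one triangle with H, for 1 in total.

1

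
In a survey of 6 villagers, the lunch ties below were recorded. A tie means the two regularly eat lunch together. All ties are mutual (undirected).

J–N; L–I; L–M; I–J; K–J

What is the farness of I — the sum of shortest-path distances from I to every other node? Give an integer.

8

Distances from I: J:1, K:2, L:1, M:2, N:2.
Sum = 1 + 2 + 1 + 2 + 2 = 8.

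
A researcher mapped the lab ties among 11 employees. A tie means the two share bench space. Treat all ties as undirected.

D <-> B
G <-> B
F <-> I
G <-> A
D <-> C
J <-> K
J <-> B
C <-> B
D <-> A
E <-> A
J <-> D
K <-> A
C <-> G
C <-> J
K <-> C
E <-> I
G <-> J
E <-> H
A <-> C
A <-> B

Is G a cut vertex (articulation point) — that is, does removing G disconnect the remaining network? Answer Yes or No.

No

Even without G, every remaining node can still reach every other (the residual graph is connected), so G is not a cut vertex.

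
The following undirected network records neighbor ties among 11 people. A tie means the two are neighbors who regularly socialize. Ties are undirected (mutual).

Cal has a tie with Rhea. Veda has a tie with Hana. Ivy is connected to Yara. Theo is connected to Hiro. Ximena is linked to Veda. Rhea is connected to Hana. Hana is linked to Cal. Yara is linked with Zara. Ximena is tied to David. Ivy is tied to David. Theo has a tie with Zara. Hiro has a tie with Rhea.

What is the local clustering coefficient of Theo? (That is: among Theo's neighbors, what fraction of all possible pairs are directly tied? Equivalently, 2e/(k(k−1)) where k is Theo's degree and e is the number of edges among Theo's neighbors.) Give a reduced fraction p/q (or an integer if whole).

Theo's neighbors: Hiro and Zara (k = 2).
Possible neighbor pairs: C(2,2) = 1. Edges among them: none → e = 0.
Clustering(Theo) = 0/1.

0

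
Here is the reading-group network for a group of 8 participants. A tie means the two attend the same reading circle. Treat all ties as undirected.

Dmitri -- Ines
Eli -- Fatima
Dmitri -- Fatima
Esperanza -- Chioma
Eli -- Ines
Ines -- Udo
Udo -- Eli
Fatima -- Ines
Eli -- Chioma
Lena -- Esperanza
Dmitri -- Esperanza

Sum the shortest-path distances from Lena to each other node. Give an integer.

18

Distances from Lena: Chioma:2, Dmitri:2, Eli:3, Esperanza:1, Fatima:3, Ines:3, Udo:4.
Sum = 2 + 2 + 3 + 1 + 3 + 3 + 4 = 18.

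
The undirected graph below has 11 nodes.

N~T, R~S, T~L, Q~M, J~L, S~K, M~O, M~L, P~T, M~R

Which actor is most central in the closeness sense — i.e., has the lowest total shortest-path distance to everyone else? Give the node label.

Farness (sum of distances to all others) for each node — J:29, K:40, L:20, M:19, N:34, O:28, P:34, Q:28, R:24, S:31, T:25.
The smallest farness is 19, for M, so M has the highest closeness.

M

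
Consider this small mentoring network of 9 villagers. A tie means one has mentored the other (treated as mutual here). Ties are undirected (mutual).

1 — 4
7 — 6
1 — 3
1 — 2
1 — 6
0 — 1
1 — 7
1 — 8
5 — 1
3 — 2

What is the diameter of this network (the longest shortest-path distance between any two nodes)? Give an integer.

2

Eccentricity of each node (its greatest distance to any other): 0:2, 1:1, 2:2, 3:2, 4:2, 5:2, 6:2, 7:2, 8:2.
The maximum eccentricity is 2, realized for instance by the pair 7–0 via 7 – 1 – 0. So the diameter is 2.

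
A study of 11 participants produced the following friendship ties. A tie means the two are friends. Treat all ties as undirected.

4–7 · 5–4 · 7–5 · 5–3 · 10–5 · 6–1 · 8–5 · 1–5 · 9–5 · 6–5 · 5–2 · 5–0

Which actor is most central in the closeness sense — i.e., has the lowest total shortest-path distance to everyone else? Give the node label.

Farness (sum of distances to all others) for each node — 0:19, 1:18, 2:19, 3:19, 4:18, 5:10, 6:18, 7:18, 8:19, 9:19, 10:19.
The smallest farness is 10, for 5, so 5 has the highest closeness.

5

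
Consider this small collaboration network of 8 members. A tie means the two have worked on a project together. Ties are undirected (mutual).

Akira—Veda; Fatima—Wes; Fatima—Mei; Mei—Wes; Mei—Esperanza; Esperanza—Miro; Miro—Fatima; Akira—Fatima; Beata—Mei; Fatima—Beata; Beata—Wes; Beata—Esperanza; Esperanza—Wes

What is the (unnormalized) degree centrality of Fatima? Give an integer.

5

Fatima is directly tied to Akira, Beata, Mei, Miro, and Wes. That is 5 neighbors, so the degree of Fatima is 5.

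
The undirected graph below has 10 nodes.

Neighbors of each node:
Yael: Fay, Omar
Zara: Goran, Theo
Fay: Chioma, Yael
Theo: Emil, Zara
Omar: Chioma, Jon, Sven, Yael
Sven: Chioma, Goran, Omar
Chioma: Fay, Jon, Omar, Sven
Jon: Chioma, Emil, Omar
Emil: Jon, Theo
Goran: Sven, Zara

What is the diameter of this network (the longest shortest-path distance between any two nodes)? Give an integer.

Eccentricity of each node (its greatest distance to any other): Chioma:3, Emil:3, Fay:4, Goran:3, Jon:3, Omar:3, Sven:3, Theo:4, Yael:4, Zara:4.
The maximum eccentricity is 4, realized for instance by the pair Zara–Fay via Zara – Goran – Sven – Chioma – Fay. So the diameter is 4.

4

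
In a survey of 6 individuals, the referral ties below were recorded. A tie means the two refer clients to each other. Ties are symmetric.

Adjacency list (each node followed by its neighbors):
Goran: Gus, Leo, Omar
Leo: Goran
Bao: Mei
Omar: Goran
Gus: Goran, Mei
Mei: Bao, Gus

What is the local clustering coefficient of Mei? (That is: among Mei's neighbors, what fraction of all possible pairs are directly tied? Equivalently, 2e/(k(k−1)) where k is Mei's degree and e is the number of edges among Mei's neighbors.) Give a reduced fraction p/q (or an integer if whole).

Mei's neighbors: Bao and Gus (k = 2).
Possible neighbor pairs: C(2,2) = 1. Edges among them: none → e = 0.
Clustering(Mei) = 0/1.

0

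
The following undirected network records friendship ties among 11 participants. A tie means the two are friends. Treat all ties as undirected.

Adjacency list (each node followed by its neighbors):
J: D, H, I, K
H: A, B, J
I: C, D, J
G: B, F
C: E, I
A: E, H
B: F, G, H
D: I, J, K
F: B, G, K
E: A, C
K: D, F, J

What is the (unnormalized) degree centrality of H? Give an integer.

3

H is directly tied to A, B, and J. That is 3 neighbors, so the degree of H is 3.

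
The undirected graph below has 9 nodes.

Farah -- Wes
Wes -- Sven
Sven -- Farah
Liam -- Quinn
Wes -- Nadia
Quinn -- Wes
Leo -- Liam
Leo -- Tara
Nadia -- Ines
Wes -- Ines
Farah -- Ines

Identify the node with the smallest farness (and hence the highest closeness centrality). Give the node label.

Farness (sum of distances to all others) for each node — Farah:19, Ines:19, Leo:23, Liam:18, Nadia:20, Quinn:15, Sven:20, Tara:30, Wes:14.
The smallest farness is 14, for Wes, so Wes has the highest closeness.

Wes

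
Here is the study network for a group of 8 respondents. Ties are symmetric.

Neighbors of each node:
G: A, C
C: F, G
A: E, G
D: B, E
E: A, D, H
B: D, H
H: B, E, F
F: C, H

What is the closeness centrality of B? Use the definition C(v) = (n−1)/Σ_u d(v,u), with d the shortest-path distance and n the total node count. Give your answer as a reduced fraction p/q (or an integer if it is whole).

7/16

Distances from B: A:3, C:3, D:1, E:2, F:2, G:4, H:1. Sum = 16.
n = 8, so closeness = 7/16.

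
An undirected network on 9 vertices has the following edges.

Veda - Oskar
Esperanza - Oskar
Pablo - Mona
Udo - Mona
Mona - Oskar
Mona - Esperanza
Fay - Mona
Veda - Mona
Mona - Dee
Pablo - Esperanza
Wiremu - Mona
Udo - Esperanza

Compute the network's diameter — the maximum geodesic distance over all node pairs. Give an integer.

Eccentricity of each node (its greatest distance to any other): Dee:2, Esperanza:2, Fay:2, Mona:1, Oskar:2, Pablo:2, Udo:2, Veda:2, Wiremu:2.
The maximum eccentricity is 2, realized for instance by the pair Esperanza–Fay via Esperanza – Mona – Fay. So the diameter is 2.

2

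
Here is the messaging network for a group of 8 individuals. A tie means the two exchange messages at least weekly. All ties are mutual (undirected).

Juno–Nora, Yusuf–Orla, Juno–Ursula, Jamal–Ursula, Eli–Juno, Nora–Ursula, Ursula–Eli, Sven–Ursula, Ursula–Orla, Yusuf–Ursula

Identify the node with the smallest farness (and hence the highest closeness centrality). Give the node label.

Ursula

Farness (sum of distances to all others) for each node — Eli:12, Jamal:13, Juno:11, Nora:12, Orla:12, Sven:13, Ursula:7, Yusuf:12.
The smallest farness is 7, for Ursula, so Ursula has the highest closeness.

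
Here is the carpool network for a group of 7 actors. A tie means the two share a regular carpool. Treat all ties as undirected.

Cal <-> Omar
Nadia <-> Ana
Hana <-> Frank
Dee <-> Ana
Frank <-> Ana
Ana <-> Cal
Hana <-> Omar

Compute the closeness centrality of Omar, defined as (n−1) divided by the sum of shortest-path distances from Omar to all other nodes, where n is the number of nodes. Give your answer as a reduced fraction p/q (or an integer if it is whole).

Distances from Omar: Ana:2, Cal:1, Dee:3, Frank:2, Hana:1, Nadia:3. Sum = 12.
n = 7, so closeness = 6/12 = 1/2.

1/2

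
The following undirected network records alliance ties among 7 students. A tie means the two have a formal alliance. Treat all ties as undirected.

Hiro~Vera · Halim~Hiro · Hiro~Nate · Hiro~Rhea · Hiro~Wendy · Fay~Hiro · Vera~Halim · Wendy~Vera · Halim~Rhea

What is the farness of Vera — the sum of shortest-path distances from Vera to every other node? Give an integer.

Distances from Vera: Fay:2, Halim:1, Hiro:1, Nate:2, Rhea:2, Wendy:1.
Sum = 2 + 1 + 1 + 2 + 2 + 1 = 9.

9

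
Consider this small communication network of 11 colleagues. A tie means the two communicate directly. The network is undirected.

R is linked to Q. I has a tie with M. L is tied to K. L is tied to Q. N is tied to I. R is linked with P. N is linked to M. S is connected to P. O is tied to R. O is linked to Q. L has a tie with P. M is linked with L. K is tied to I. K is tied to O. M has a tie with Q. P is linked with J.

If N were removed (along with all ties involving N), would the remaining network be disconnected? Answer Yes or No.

No

Even without N, every remaining node can still reach every other (the residual graph is connected), so N is not a cut vertex.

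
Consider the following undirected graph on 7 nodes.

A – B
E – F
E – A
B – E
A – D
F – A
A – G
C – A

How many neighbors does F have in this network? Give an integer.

F is directly tied to A and E. That is 2 neighbors, so the degree of F is 2.

2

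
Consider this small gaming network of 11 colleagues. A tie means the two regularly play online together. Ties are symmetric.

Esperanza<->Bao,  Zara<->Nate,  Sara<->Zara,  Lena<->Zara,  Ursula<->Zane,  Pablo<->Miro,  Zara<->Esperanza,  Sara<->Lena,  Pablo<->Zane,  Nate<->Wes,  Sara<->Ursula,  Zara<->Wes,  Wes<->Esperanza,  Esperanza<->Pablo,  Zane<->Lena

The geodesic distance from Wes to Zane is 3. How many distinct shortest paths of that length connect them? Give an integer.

The shortest distance is 3. The length-3 paths are: Wes–Esperanza–Pablo–Zane; Wes–Zara–Lena–Zane.
That gives 2 distinct shortest paths.

2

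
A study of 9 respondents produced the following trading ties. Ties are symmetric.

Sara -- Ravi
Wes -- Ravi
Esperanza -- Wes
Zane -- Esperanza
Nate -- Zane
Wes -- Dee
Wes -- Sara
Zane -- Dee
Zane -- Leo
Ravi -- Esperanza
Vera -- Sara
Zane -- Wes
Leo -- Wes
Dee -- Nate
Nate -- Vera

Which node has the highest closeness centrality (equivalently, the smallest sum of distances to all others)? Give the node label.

Wes

Farness (sum of distances to all others) for each node — Dee:13, Esperanza:14, Leo:15, Nate:14, Ravi:14, Sara:13, Vera:16, Wes:10, Zane:11.
The smallest farness is 10, for Wes, so Wes has the highest closeness.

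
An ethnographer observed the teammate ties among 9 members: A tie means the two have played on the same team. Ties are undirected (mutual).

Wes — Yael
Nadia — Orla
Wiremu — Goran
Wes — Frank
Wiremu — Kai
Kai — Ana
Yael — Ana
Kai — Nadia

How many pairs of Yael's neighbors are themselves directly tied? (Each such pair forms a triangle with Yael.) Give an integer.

Yael's neighbors are Ana and Wes, but none of them are tied to each other, so no triangle contains Yael.

0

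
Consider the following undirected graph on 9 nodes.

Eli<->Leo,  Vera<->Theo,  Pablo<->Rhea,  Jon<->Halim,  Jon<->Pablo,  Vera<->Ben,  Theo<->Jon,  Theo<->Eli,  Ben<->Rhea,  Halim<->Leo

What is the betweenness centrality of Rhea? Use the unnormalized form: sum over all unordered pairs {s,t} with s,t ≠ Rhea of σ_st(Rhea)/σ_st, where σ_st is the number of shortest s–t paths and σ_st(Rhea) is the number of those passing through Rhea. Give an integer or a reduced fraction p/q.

5/2

Pairs whose geodesics pass through Rhea — Jon–Ben: 1/2; Halim–Ben: 1/2; Vera–Pablo: 1/2; Ben–Pablo: 1.
All other pairs contribute 0.
Summing the contributions gives betweenness(Rhea) = 5/2.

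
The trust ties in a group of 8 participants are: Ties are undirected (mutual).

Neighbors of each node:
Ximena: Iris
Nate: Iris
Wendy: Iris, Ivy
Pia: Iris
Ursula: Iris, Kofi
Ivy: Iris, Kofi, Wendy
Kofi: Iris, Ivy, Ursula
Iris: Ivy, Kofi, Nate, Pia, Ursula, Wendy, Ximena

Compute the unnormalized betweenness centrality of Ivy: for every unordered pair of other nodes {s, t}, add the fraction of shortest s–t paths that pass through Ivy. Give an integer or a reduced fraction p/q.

Pairs whose geodesics pass through Ivy — Wendy–Kofi: 1/2.
All other pairs contribute 0.
Summing the contributions gives betweenness(Ivy) = 1/2.

1/2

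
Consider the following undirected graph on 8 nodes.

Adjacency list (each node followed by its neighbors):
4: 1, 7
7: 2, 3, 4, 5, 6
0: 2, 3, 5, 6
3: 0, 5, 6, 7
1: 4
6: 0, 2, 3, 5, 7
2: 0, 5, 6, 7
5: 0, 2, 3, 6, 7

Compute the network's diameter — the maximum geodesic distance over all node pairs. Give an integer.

4

Eccentricity of each node (its greatest distance to any other): 0:4, 1:4, 2:3, 3:3, 4:3, 5:3, 6:3, 7:2.
The maximum eccentricity is 4, realized for instance by the pair 0–1 via 0 – 5 – 7 – 4 – 1. So the diameter is 4.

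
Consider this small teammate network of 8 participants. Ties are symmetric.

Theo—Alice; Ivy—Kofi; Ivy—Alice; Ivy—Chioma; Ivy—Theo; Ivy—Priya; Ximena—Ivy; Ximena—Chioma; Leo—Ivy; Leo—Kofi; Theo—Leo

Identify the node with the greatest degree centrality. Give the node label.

Degrees — Alice:2, Chioma:2, Ivy:7, Kofi:2, Leo:3, Priya:1, Theo:3, Ximena:2.
The maximum is 7, attained only by Ivy.

Ivy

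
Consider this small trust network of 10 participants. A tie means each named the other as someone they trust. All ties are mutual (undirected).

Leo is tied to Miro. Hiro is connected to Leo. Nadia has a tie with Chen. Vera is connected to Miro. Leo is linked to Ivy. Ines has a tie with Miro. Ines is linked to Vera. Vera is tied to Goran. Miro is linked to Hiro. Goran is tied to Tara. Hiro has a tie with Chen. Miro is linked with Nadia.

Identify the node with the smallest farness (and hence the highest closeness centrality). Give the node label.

Farness (sum of distances to all others) for each node — Chen:24, Goran:23, Hiro:18, Ines:19, Ivy:26, Leo:18, Miro:14, Nadia:20, Tara:31, Vera:17.
The smallest farness is 14, for Miro, so Miro has the highest closeness.

Miro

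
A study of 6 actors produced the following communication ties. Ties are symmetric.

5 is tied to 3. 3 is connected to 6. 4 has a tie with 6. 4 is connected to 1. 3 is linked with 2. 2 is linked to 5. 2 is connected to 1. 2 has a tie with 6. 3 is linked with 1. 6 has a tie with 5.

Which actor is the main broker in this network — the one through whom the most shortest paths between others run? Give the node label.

6

Unnormalized betweenness of each node: 1:1, 2:5/6, 3:5/6, 4:1/3, 5:0, 6:2.
6 has the largest value, 2, making it the main broker — the node through which the most shortest paths run.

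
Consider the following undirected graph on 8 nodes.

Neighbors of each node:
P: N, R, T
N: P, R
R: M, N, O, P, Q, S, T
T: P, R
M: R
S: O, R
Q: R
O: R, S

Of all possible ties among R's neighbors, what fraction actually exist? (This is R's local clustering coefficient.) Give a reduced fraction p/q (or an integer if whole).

1/7

R's neighbors: M, N, O, P, Q, S, and T (k = 7).
Possible neighbor pairs: C(7,2) = 21. Edges among them: N–P, O–S, P–T → e = 3.
Clustering(R) = 3/21 = 1/7.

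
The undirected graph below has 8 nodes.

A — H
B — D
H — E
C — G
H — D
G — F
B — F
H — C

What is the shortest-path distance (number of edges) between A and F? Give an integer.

4

One shortest route is A – H – D – B – F, which uses 4 edges, and at distance 3 from A we only reach {B, G}, which does not include F. So d(A,F) = 4.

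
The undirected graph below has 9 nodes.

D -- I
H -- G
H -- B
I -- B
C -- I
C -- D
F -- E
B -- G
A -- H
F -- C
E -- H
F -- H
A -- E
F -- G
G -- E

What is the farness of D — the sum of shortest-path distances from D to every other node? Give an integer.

19

Distances from D: A:4, B:2, C:1, E:3, F:2, G:3, H:3, I:1.
Sum = 4 + 2 + 1 + 3 + 2 + 3 + 3 + 1 = 19.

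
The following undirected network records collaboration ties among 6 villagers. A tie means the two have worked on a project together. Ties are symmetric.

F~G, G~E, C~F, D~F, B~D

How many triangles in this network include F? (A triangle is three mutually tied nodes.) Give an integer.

0

F's neighbors are C, D, and G, but none of them are tied to each other, so no triangle contains F.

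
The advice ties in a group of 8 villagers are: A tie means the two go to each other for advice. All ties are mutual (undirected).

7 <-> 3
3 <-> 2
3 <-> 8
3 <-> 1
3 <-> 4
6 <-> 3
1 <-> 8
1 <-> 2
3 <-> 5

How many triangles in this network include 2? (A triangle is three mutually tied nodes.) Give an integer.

1

2's neighbors: 1 and 3.
Neighbor pairs that are themselves tied: 2–1–3. Each forms one triangle with 2, for 1 in total.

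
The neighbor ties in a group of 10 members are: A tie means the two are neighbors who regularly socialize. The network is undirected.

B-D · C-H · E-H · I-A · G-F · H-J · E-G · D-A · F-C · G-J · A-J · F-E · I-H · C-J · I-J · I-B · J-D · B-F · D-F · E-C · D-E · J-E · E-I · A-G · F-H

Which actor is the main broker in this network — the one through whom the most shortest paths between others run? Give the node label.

Unnormalized betweenness of each node: A:5/6, B:7/12, C:1/5, D:137/60, E:91/30, F:53/12, G:19/20, H:13/15, I:31/12, J:17/4.
F has the largest value, 53/12, making it the main broker — the node through which the most shortest paths run.

F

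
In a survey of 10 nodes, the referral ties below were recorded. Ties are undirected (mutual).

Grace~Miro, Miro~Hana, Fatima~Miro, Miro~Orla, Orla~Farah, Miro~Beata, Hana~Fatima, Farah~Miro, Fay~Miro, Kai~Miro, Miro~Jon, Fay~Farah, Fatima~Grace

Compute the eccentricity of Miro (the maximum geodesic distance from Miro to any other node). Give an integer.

Distances from Miro: Beata:1, Farah:1, Fatima:1, Fay:1, Grace:1, Hana:1, Jon:1, Kai:1, Orla:1.
The largest is 1 (to Kai, Fatima, Grace, Beata, Hana, Farah, Orla, Fay, and Jon), so the eccentricity of Miro is 1.

1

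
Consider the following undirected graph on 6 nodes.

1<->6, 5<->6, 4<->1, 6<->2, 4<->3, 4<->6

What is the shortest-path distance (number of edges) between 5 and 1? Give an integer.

One shortest route is 5 – 6 – 1, which uses 2 edges, and 5 and 1 are not directly tied, so nothing shorter exists. So d(5,1) = 2.

2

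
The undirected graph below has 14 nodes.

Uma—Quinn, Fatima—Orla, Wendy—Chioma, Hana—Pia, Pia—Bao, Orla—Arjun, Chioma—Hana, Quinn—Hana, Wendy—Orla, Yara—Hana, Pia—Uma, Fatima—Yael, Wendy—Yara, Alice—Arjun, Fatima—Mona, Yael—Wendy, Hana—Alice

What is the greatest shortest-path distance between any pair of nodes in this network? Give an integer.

Eccentricity of each node (its greatest distance to any other): Alice:4, Arjun:4, Bao:7, Chioma:4, Fatima:6, Hana:5, Mona:7, Orla:5, Pia:6, Quinn:6, Uma:7, Wendy:4, Yael:5, Yara:4.
The maximum eccentricity is 7, realized for instance by the pair Uma–Mona via Uma – Quinn – Hana – Chioma – Wendy – Yael – Fatima – Mona. So the diameter is 7.

7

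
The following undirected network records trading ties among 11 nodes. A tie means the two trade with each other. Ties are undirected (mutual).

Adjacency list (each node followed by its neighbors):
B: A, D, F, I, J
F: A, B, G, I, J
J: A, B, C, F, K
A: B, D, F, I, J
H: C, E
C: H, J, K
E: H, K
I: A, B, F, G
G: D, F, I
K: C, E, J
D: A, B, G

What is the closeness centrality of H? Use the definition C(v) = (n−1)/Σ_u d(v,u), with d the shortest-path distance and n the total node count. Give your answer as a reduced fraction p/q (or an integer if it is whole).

Distances from H: A:3, B:3, C:1, D:4, E:1, F:3, G:4, I:4, J:2, K:2. Sum = 27.
n = 11, so closeness = 10/27.

10/27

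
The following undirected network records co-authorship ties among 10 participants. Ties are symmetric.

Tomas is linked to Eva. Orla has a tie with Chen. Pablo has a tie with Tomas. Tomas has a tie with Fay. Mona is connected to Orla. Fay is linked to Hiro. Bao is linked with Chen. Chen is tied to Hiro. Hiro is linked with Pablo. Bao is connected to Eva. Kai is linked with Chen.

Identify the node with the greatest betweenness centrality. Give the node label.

Chen

Unnormalized betweenness of each node: Bao:17/3, Chen:67/3, Eva:10/3, Fay:13/6, Hiro:73/6, Kai:0, Mona:0, Orla:8, Pablo:13/6, Tomas:25/6.
Chen has the largest value, 67/3, making it the main broker — the node through which the most shortest paths run.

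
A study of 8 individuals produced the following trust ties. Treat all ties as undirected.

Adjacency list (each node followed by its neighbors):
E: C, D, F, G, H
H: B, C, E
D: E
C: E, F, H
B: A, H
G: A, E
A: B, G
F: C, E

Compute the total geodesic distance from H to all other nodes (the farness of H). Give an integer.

Distances from H: A:2, B:1, C:1, D:2, E:1, F:2, G:2.
Sum = 2 + 1 + 1 + 2 + 1 + 2 + 2 = 11.

11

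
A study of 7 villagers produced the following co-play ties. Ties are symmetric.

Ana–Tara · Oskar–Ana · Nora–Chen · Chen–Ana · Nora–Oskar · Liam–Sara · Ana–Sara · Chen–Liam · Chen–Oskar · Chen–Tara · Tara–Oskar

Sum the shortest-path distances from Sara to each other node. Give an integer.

11

Distances from Sara: Ana:1, Chen:2, Liam:1, Nora:3, Oskar:2, Tara:2.
Sum = 1 + 2 + 1 + 3 + 2 + 2 = 11.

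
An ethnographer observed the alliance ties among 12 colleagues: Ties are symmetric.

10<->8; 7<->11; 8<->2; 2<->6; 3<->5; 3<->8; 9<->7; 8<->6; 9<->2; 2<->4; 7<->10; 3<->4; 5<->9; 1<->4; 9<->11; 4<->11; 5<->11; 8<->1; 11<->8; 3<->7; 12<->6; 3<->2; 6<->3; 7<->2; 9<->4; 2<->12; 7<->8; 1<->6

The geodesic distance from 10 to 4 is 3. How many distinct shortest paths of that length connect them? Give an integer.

The shortest distance is 3. The length-3 paths are: 10–8–1–4; 10–7–9–4; 10–8–11–4; 10–7–11–4; 10–8–3–4; 10–7–3–4 (and 2 more).
That gives 8 distinct shortest paths.

8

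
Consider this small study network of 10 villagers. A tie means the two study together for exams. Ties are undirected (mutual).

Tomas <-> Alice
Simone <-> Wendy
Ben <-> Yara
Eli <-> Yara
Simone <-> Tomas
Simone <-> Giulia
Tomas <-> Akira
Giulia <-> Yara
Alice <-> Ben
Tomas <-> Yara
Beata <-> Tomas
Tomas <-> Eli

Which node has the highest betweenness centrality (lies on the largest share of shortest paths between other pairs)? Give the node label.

Unnormalized betweenness of each node: Akira:0, Alice:13/6, Beata:0, Ben:5/6, Eli:0, Giulia:5/3, Simone:59/6, Tomas:47/2, Wendy:0, Yara:8.
Tomas has the largest value, 47/2, making it the main broker — the node through which the most shortest paths run.

Tomas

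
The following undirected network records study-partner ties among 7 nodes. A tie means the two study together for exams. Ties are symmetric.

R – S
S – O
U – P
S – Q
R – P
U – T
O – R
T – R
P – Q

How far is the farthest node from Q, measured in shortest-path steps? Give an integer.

3

Distances from Q: O:2, P:1, R:2, S:1, T:3, U:2.
The largest is 3 (to T), so the eccentricity of Q is 3.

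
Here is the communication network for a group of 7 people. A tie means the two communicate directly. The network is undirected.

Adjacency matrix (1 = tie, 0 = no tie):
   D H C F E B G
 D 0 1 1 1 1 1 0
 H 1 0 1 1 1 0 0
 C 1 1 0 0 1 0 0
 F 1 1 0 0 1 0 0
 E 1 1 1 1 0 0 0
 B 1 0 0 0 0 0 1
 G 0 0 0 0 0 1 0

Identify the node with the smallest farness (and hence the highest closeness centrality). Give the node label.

D

Farness (sum of distances to all others) for each node — B:10, C:10, D:7, E:9, F:10, G:15, H:9.
The smallest farness is 7, for D, so D has the highest closeness.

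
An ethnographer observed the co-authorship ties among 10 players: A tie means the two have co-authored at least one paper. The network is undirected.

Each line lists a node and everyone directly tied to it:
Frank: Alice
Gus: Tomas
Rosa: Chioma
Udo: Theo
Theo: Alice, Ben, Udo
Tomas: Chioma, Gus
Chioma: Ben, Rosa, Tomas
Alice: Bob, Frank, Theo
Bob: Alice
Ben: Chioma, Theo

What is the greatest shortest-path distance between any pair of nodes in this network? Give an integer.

6

Eccentricity of each node (its greatest distance to any other): Alice:5, Ben:3, Bob:6, Chioma:4, Frank:6, Gus:6, Rosa:5, Theo:4, Tomas:5, Udo:5.
The maximum eccentricity is 6, realized for instance by the pair Frank–Gus via Frank – Alice – Theo – Ben – Chioma – Tomas – Gus. So the diameter is 6.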